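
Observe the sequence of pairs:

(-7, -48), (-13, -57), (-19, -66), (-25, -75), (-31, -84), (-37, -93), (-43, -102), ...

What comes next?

(-49, -111)

First slot: −6 each step; -7, -13, -19, -25, -31, -37, -43 → -49.
Second slot: −9 each step; -48, -57, -66, -75, -84, -93, -102 → -111.
So the next pair is (-49, -111).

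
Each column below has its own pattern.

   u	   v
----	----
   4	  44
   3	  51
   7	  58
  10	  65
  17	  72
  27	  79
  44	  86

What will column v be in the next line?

Column u goes 4, 3, 7, 10, 17, 27, 44 → 71 (each term is the sum of the two before it).
Column v goes 44, 51, 58, 65, 72, 79, 86 → 93 (+7 each step).

93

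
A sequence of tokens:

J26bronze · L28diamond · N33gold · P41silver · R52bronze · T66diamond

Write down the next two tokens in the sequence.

V83gold then X103silver

For the letter, letters move forward 2 places in the alphabet: J, L, N, P, R, T → V → X.
Second component: differences are 2, 5, 8, … (increasing by 3 each time); 26, 28, 33, 41, 52, 66 → 83 → 103.
Rank: bronze, diamond, gold, silver, bronze, diamond → gold → silver (repeats bronze → diamond → gold → silver).
So the next two tokens are V83gold and X103silver.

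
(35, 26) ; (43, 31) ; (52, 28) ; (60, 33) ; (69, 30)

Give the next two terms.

For the first value, alternating steps +8, +9, +8, +9, …: 35, 43, 52, 60, 69 → 77 → 86.
Second value — alternating steps +5, −3, +5, −3, …: 26, 31, 28, 33, 30 → 35 → 32.
Putting the parts together: (77, 35) and then (86, 32).

(77, 35), (86, 32)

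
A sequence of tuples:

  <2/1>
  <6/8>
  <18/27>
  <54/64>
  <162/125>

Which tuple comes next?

<486/216>

First component goes 2, 6, 18, 54, 162 → 486 (×3 each step).
For the second component, perfect cubes: 1³, 2³, 3³, …: 1, 8, 27, 64, 125 → 216.
So the next tuple is <486/216>.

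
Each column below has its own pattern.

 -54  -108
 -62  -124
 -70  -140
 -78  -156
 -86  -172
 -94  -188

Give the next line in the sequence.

-102  -204

First component goes -54, -62, -70, -78, -86, -94 → -102 (−8 each step).
Second component: always 2 × the first component; -108, -124, -140, -156, -172, -188 → -204.
Combining the parts gives -102  -204.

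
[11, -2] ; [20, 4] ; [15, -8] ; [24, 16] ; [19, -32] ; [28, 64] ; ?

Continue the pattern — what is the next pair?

First value: alternating steps +9, −5, +9, −5, …, so 11, 20, 15, 24, 19, 28 → 23.
Second value: ×(-2) each step, so -2, 4, -8, 16, -32, 64 → -128.
Combining the parts gives [23, -128].

[23, -128]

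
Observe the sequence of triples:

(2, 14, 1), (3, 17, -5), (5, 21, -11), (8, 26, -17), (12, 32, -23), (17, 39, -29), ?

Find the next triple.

For the first coordinate, differences are 1, 2, 3, … (increasing by 1 each time): 2, 3, 5, 8, 12, 17 → 23.
Second coordinate — differences are 3, 4, 5, … (increasing by 1 each time): 14, 17, 21, 26, 32, 39 → 47.
Third coordinate: −6 each step, so 1, -5, -11, -17, -23, -29 → -35.
Putting it together: (23, 47, -35).

(23, 47, -35)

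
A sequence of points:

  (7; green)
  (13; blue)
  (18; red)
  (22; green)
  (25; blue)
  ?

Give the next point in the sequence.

First slot: differences are 6, 5, 4, … (decreasing by 1 each time), so 7, 13, 18, 22, 25 → 27.
Colour goes green, blue, red, green, blue → red (repeats green → blue → red).
Putting it together: (27; red).

(27; red)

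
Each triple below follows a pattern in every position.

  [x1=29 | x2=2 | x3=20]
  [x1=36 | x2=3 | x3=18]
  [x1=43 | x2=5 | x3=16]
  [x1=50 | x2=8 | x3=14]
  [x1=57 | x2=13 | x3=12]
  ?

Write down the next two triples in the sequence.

[x1=64 | x2=21 | x3=10], [x1=71 | x2=34 | x3=8]

X1 — +7 each step: 29, 36, 43, 50, 57 → 64 → 71.
X2 goes 2, 3, 5, 8, 13 → 21 → 34 (each term is the sum of the two before it).
X3 goes 20, 18, 16, 14, 12 → 10 → 8 (−2 each step).
So the next two triples are [x1=64 | x2=21 | x3=10] and [x1=71 | x2=34 | x3=8].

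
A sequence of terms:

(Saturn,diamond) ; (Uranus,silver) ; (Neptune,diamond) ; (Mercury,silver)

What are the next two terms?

Planet: runs through the planets Mercury→Neptune, so Saturn, Uranus, Neptune, Mercury → Venus → Earth.
Rank: diamond, silver, diamond, silver → diamond → silver (alternates diamond ↔ silver).
Putting the parts together: (Venus,diamond) and then (Earth,silver).

(Venus,diamond), (Earth,silver)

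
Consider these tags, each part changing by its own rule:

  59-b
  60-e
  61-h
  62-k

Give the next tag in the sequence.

First component: +1 each step, so 59, 60, 61, 62 → 63.
Letter — letters move forward 3 places in the alphabet: b, e, h, k → n.
So the next tag is 63-n.

63-n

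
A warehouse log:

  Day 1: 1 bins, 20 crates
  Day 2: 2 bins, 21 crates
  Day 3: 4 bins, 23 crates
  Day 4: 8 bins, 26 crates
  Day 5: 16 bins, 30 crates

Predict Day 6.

Bins: ×2 each step, so 1, 2, 4, 8, 16 → 32.
For the crates, differences are 1, 2, 3, … (increasing by 1 each time): 20, 21, 23, 26, 30 → 35.
Putting it together: 32 bins, 35 crates.

32 bins, 35 crates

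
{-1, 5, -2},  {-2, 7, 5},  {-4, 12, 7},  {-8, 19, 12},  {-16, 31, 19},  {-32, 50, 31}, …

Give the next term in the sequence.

First entry goes -1, -2, -4, -8, -16, -32 → -64 (×2 each step).
Second entry goes 5, 7, 12, 19, 31, 50 → 81 (each term is the sum of the two before it).
For the third entry, always the previous value of the second entry: -2, 5, 7, 12, 19, 31 → 50.
So the next term is {-64, 81, 50}.

{-64, 81, 50}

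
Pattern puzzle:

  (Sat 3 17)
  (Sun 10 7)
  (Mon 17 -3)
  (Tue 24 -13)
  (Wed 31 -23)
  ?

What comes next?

(Thu 38 -33)

Day: Sat, Sun, Mon, Tue, Wed → Thu (runs through the weekdays Mon→Sun).
Second entry: +7 each step; 3, 10, 17, 24, 31 → 38.
For the third entry, −10 each step: 17, 7, -3, -13, -23 → -33.
Putting it together: (Thu 38 -33).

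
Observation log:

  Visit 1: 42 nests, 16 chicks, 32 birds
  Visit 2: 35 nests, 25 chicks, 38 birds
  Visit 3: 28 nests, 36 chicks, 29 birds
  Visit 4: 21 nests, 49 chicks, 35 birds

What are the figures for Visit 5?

14 nests, 64 chicks, 26 birds

Nests: −7 each step, so 42, 35, 28, 21 → 14.
Chicks: 16, 25, 36, 49 → 64 (perfect squares: 4², 5², 6², …).
Birds — alternating steps +6, −9, +6, −9, …: 32, 38, 29, 35 → 26.
So the next row is 14 nests, 64 chicks, 26 birds.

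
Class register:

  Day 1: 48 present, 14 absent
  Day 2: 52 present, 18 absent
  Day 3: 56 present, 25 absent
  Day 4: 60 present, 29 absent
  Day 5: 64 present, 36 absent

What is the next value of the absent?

Absent: 14, 18, 25, 29, 36 → 40 (alternating steps +4, +7, +4, +7, …).

40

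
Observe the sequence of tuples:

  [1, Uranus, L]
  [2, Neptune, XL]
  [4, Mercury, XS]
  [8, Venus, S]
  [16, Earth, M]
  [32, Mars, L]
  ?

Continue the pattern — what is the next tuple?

[64, Jupiter, XL]

First value: 1, 2, 4, 8, 16, 32 → 64 (×2 each step).
Planet: runs through the planets Mercury→Neptune, so Uranus, Neptune, Mercury, Venus, Earth, Mars → Jupiter.
Size: L, XL, XS, S, M, L → XL (repeats L → XL → XS → S → M).
So the next tuple is [64, Jupiter, XL].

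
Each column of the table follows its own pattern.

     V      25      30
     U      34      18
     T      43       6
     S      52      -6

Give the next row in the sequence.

Letter: letters move back 1 place in the alphabet; V, U, T, S → R.
Second component: 25, 34, 43, 52 → 61 (+9 each step).
Third component: 30, 18, 6, -6 → -18 (−12 each step).
Combining the parts gives R  61  -18.

R  61  -18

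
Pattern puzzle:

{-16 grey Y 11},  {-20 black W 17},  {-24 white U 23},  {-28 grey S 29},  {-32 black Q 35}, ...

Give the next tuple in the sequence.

{-36 white O 41}

For the first component, −4 each step: -16, -20, -24, -28, -32 → -36.
Shade: grey, black, white, grey, black → white (repeats grey → black → white).
Letter: letters move back 2 places in the alphabet, so Y, W, U, S, Q → O.
Fourth component: +6 each step, so 11, 17, 23, 29, 35 → 41.
Combining the parts gives {-36 white O 41}.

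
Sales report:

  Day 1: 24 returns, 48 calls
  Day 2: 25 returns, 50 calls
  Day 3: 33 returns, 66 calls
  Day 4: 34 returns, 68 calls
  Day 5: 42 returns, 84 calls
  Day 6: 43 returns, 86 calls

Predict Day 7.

51 returns, 102 calls

Returns — alternating steps +1, +8, +1, +8, …: 24, 25, 33, 34, 42, 43 → 51.
Calls: always 2 × the returns; 48, 50, 66, 68, 84, 86 → 102.
So the next row is 51 returns, 102 calls.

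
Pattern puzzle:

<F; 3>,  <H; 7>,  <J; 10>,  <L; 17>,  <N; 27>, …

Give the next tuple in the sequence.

<P; 44>

Letter: letters move forward 2 places in the alphabet; F, H, J, L, N → P.
Second slot: each term is the sum of the two before it, so 3, 7, 10, 17, 27 → 44.
Putting it together: <P; 44>.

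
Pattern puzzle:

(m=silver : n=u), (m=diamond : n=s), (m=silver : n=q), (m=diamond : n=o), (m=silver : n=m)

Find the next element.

M goes silver, diamond, silver, diamond, silver → diamond (alternates silver ↔ diamond).
N — letters move back 2 places in the alphabet: u, s, q, o, m → k.
So the next element is (m=diamond : n=k).

(m=diamond : n=k)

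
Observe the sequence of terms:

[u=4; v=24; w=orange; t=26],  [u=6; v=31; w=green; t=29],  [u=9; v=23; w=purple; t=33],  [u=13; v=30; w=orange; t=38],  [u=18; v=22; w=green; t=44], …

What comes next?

[u=24; v=29; w=purple; t=51]

U: differences are 2, 3, 4, … (increasing by 1 each time); 4, 6, 9, 13, 18 → 24.
For the v, alternating steps +7, −8, +7, −8, …: 24, 31, 23, 30, 22 → 29.
W: repeats orange → green → purple; orange, green, purple, orange, green → purple.
T — differences are 3, 4, 5, … (increasing by 1 each time): 26, 29, 33, 38, 44 → 51.
So the next term is [u=24; v=29; w=purple; t=51].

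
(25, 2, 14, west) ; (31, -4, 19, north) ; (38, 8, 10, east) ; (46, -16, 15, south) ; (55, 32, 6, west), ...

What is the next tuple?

(65, -64, 11, north)

First coordinate — differences are 6, 7, 8, … (increasing by 1 each time): 25, 31, 38, 46, 55 → 65.
Second coordinate goes 2, -4, 8, -16, 32 → -64 (×(-2) each step).
Third coordinate — alternating steps +5, −9, +5, −9, …: 14, 19, 10, 15, 6 → 11.
Direction: west, north, east, south, west → north (repeats west → north → east → south).
Combining the parts gives (65, -64, 11, north).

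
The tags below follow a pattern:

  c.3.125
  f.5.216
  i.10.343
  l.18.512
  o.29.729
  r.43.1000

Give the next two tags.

u.60.1331 then x.80.1728

Letter goes c, f, i, l, o, r → u → x (letters move forward 3 places in the alphabet).
Second component goes 3, 5, 10, 18, 29, 43 → 60 → 80 (differences are 2, 5, 8, … (increasing by 3 each time)).
Third component: perfect cubes: 5³, 6³, 7³, …; 125, 216, 343, 512, 729, 1000 → 1331 → 1728.
Putting the parts together: u.60.1331 and then x.80.1728.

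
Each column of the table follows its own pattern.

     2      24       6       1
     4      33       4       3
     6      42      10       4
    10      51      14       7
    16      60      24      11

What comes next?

26  69  38  18

For the first component, each term is the sum of the two before it: 2, 4, 6, 10, 16 → 26.
Second component — +9 each step: 24, 33, 42, 51, 60 → 69.
Third component: 6, 4, 10, 14, 24 → 38 (each term is the sum of the two before it).
Fourth component: 1, 3, 4, 7, 11 → 18 (each term is the sum of the two before it).
Putting it together: 26  69  38  18.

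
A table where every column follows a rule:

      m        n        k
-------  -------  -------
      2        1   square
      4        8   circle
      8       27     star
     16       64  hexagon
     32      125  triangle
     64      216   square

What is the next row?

128  343  circle

Column m: 2, 4, 8, 16, 32, 64 → 128 (×2 each step).
Column n — perfect cubes: 1³, 2³, 3³, …: 1, 8, 27, 64, 125, 216 → 343.
Column k: square, circle, star, hexagon, triangle, square → circle (repeats square → circle → star → hexagon → triangle).
Combining the parts gives 128  343  circle.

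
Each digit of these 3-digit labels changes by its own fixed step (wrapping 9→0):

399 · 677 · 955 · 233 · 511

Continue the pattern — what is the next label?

899

First digit — +3 each step, mod 10: 3, 6, 9, 2, 5 → 8.
Second digit — −2 each step, mod 10: 9, 7, 5, 3, 1 → 9.
Third digit goes 9, 7, 5, 3, 1 → 9 (−2 each step, mod 10).
So the next label is 899.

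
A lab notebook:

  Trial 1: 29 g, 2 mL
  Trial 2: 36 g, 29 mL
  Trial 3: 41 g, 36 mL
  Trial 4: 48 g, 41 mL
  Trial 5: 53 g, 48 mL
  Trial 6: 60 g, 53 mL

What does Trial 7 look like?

65 g, 60 mL

G: alternating steps +7, +5, +7, +5, …, so 29, 36, 41, 48, 53, 60 → 65.
ML goes 2, 29, 36, 41, 48, 53 → 60 (always the previous value of the g).
Putting it together: 65 g, 60 mL.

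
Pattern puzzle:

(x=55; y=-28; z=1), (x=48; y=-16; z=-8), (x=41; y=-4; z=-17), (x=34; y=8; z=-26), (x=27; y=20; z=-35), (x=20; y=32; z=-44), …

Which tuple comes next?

(x=13; y=44; z=-53)

X: −7 each step, so 55, 48, 41, 34, 27, 20 → 13.
Y: -28, -16, -4, 8, 20, 32 → 44 (+12 each step).
Z — −9 each step: 1, -8, -17, -26, -35, -44 → -53.
So the next tuple is (x=13; y=44; z=-53).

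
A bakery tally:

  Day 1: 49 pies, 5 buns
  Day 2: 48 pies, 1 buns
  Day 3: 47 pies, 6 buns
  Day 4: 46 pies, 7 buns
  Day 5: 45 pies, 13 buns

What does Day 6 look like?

Pies: 49, 48, 47, 46, 45 → 44 (−1 each step).
Buns goes 5, 1, 6, 7, 13 → 20 (each term is the sum of the two before it).
Putting it together: 44 pies, 20 buns.

44 pies, 20 buns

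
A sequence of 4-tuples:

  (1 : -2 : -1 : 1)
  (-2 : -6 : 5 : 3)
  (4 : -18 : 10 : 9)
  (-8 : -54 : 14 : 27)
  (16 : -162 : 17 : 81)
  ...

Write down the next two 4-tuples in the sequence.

First value goes 1, -2, 4, -8, 16 → -32 → 64 (×(-2) each step).
Second value: -2, -6, -18, -54, -162 → -486 → -1458 (×3 each step).
Third value: differences are 6, 5, 4, … (decreasing by 1 each time), so -1, 5, 10, 14, 17 → 19 → 20.
Fourth value: 1, 3, 9, 27, 81 → 243 → 729 (×3 each step).
Putting the parts together: (-32 : -486 : 19 : 243) and then (64 : -1458 : 20 : 729).

(-32 : -486 : 19 : 243), (64 : -1458 : 20 : 729)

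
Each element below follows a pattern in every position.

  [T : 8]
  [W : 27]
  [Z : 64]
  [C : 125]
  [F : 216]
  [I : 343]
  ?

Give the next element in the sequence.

[L : 512]

Letter goes T, W, Z, C, F, I → L (letters move forward 3 places in the alphabet, wrapping Z→A).
For the second component, perfect cubes: 2³, 3³, 4³, …: 8, 27, 64, 125, 216, 343 → 512.
Combining the parts gives [L : 512].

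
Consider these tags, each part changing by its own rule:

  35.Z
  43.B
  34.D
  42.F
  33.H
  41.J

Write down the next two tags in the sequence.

First component goes 35, 43, 34, 42, 33, 41 → 32 → 40 (alternating steps +8, −9, +8, −9, …).
Letter — letters move forward 2 places in the alphabet, wrapping Z→A: Z, B, D, F, H, J → L → N.
So the next two tags are 32.L and 40.N.

32.L, 40.N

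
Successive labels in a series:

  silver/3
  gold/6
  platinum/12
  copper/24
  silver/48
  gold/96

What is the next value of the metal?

Metal: repeats silver → gold → platinum → copper; silver, gold, platinum, copper, silver, gold → platinum.

platinum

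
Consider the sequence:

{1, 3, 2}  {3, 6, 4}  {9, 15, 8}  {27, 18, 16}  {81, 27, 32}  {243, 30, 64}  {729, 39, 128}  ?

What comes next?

{2187, 42, 256}

First component: ×3 each step; 1, 3, 9, 27, 81, 243, 729 → 2187.
Second component goes 3, 6, 15, 18, 27, 30, 39 → 42 (alternating steps +3, +9, +3, +9, …).
Third component — ×2 each step: 2, 4, 8, 16, 32, 64, 128 → 256.
Combining the parts gives {2187, 42, 256}.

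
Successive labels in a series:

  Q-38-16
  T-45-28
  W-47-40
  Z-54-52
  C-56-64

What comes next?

Letter: Q, T, W, Z, C → F (letters move forward 3 places in the alphabet, wrapping Z→A).
Second component — alternating steps +7, +2, +7, +2, …: 38, 45, 47, 54, 56 → 63.
Third component — +12 each step: 16, 28, 40, 52, 64 → 76.
Putting it together: F-63-76.

F-63-76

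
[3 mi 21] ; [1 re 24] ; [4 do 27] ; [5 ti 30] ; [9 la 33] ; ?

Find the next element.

[14 sol 36]

For the first part, each term is the sum of the two before it: 3, 1, 4, 5, 9 → 14.
Note: runs backward through the solfège scale do→ti; mi, re, do, ti, la → sol.
Third part: 21, 24, 27, 30, 33 → 36 (+3 each step).
Putting it together: [14 sol 36].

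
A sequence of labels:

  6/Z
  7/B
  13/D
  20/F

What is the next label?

First component — each term is the sum of the two before it: 6, 7, 13, 20 → 33.
Letter goes Z, B, D, F → H (letters move forward 2 places in the alphabet, wrapping Z→A).
Combining the parts gives 33/H.

33/H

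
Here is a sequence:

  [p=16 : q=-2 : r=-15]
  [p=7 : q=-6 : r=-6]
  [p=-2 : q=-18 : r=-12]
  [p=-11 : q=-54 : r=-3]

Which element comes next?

[p=-20 : q=-162 : r=-9]

P: 16, 7, -2, -11 → -20 (−9 each step).
Q: -2, -6, -18, -54 → -162 (×3 each step).
R — alternating steps +9, −6, +9, −6, …: -15, -6, -12, -3 → -9.
So the next element is [p=-20 : q=-162 : r=-9].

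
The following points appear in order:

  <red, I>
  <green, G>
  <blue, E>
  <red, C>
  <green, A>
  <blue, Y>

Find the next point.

Colour: red, green, blue, red, green, blue → red (repeats red → green → blue).
Letter: I, G, E, C, A, Y → W (letters move back 2 places in the alphabet, wrapping A→Z).
Combining the parts gives <red, W>.

<red, W>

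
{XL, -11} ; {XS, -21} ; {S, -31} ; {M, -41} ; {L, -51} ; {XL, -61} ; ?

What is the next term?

Size: repeats XL → XS → S → M → L; XL, XS, S, M, L, XL → XS.
Second coordinate: -11, -21, -31, -41, -51, -61 → -71 (−10 each step).
Putting it together: {XS, -71}.

{XS, -71}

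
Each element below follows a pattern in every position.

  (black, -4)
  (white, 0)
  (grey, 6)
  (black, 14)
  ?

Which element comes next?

(white, 24)

Shade — repeats black → white → grey: black, white, grey, black → white.
Second entry: -4, 0, 6, 14 → 24 (differences are 4, 6, 8, … (increasing by 2 each time)).
Combining the parts gives (white, 24).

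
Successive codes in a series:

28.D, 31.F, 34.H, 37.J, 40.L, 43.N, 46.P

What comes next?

For the first component, +3 each step: 28, 31, 34, 37, 40, 43, 46 → 49.
Letter — letters move forward 2 places in the alphabet: D, F, H, J, L, N, P → R.
Combining the parts gives 49.R.

49.R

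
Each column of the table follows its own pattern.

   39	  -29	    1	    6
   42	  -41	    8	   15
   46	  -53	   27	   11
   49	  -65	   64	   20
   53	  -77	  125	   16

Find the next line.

56  -89  216  25

First component goes 39, 42, 46, 49, 53 → 56 (alternating steps +3, +4, +3, +4, …).
Second component: −12 each step, so -29, -41, -53, -65, -77 → -89.
For the third component, perfect cubes: 1³, 2³, 3³, …: 1, 8, 27, 64, 125 → 216.
Fourth component goes 6, 15, 11, 20, 16 → 25 (alternating steps +9, −4, +9, −4, …).
Combining the parts gives 56  -89  216  25.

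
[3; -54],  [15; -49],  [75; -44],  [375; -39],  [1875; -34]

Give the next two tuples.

For the first value, ×5 each step: 3, 15, 75, 375, 1875 → 9375 → 46875.
Second value — +5 each step: -54, -49, -44, -39, -34 → -29 → -24.
So the next two tuples are [9375; -29] and [46875; -24].

[9375; -29], [46875; -24]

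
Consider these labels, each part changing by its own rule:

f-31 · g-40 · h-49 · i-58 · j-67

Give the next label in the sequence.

k-76

Letter: f, g, h, i, j → k (letters move forward 1 place in the alphabet).
Second component: 31, 40, 49, 58, 67 → 76 (+9 each step).
So the next label is k-76.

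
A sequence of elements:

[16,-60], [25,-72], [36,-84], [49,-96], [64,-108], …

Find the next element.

First coordinate: perfect squares: 4², 5², 6², …; 16, 25, 36, 49, 64 → 81.
Second coordinate goes -60, -72, -84, -96, -108 → -120 (−12 each step).
Combining the parts gives [81,-120].

[81,-120]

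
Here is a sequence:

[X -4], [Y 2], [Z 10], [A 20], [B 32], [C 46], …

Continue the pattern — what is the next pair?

[D 62]

Letter: X, Y, Z, A, B, C → D (letters move forward 1 place in the alphabet, wrapping Z→A).
Second entry: differences are 6, 8, 10, … (increasing by 2 each time); -4, 2, 10, 20, 32, 46 → 62.
Combining the parts gives [D 62].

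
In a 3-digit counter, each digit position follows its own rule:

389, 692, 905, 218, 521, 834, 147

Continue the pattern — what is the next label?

First digit goes 3, 6, 9, 2, 5, 8, 1 → 4 (+3 each step, mod 10).
For the second digit, +1 each step, mod 10: 8, 9, 0, 1, 2, 3, 4 → 5.
Third digit: +3 each step, mod 10; 9, 2, 5, 8, 1, 4, 7 → 0.
Putting it together: 450.

450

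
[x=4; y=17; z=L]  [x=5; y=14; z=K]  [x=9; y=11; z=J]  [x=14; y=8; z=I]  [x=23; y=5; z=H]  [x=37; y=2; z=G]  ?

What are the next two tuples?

[x=60; y=-1; z=F], [x=97; y=-4; z=E]

X — each term is the sum of the two before it: 4, 5, 9, 14, 23, 37 → 60 → 97.
Y: 17, 14, 11, 8, 5, 2 → -1 → -4 (−3 each step).
Z: letters move back 1 place in the alphabet; L, K, J, I, H, G → F → E.
Putting the parts together: [x=60; y=-1; z=F] and then [x=97; y=-4; z=E].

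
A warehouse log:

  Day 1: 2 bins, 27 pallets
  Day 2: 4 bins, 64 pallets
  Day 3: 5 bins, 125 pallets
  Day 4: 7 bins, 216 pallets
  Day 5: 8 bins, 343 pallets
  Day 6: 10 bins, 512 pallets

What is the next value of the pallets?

Bins: alternating steps +2, +1, +2, +1, …, so 2, 4, 5, 7, 8, 10 → 11.
Pallets — perfect cubes: 3³, 4³, 5³, …: 27, 64, 125, 216, 343, 512 → 729.

729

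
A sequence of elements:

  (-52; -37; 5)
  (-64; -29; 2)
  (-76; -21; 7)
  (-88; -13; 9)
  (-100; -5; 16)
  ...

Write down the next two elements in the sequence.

(-112; 3; 25), (-124; 11; 41)

First component: −12 each step; -52, -64, -76, -88, -100 → -112 → -124.
Second component: +8 each step; -37, -29, -21, -13, -5 → 3 → 11.
Third component — each term is the sum of the two before it: 5, 2, 7, 9, 16 → 25 → 41.
Putting the parts together: (-112; 3; 25) and then (-124; 11; 41).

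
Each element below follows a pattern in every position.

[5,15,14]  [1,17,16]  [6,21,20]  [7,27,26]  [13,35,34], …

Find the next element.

[20,45,44]

First component: each term is the sum of the two before it; 5, 1, 6, 7, 13 → 20.
Second component: 15, 17, 21, 27, 35 → 45 (differences are 2, 4, 6, … (increasing by 2 each time)).
For the third component, differences are 2, 4, 6, … (increasing by 2 each time): 14, 16, 20, 26, 34 → 44.
Combining the parts gives [20,45,44].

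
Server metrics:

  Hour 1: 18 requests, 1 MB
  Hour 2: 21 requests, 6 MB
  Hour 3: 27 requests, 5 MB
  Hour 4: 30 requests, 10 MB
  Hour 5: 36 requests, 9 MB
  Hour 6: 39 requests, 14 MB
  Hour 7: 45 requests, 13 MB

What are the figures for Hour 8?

48 requests, 18 MB

Requests: alternating steps +3, +6, +3, +6, …, so 18, 21, 27, 30, 36, 39, 45 → 48.
MB: 1, 6, 5, 10, 9, 14, 13 → 18 (alternating steps +5, −1, +5, −1, …).
Combining the parts gives 48 requests, 18 MB.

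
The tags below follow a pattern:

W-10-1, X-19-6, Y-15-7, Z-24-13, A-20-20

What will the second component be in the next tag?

Letter: letters move forward 1 place in the alphabet, wrapping Z→A, so W, X, Y, Z, A → B.
Second component: 10, 19, 15, 24, 20 → 29 (alternating steps +9, −4, +9, −4, …).
Third component: each term is the sum of the two before it, so 1, 6, 7, 13, 20 → 33.

29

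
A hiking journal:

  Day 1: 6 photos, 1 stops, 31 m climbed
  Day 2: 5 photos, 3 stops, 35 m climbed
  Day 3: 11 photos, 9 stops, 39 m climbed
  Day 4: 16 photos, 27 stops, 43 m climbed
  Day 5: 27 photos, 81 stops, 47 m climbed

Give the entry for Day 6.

Photos — each term is the sum of the two before it: 6, 5, 11, 16, 27 → 43.
Stops: ×3 each step; 1, 3, 9, 27, 81 → 243.
M climbed: +4 each step, so 31, 35, 39, 43, 47 → 51.
So the next line is 43 photos, 243 stops, 51 m climbed.

43 photos, 243 stops, 51 m climbed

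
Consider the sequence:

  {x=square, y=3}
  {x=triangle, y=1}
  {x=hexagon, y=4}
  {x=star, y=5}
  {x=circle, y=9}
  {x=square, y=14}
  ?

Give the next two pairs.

X goes square, triangle, hexagon, star, circle, square → triangle → hexagon (repeats square → triangle → hexagon → star → circle).
Y: 3, 1, 4, 5, 9, 14 → 23 → 37 (each term is the sum of the two before it).
So the next two pairs are {x=triangle, y=23} and {x=hexagon, y=37}.

{x=triangle, y=23}, {x=hexagon, y=37}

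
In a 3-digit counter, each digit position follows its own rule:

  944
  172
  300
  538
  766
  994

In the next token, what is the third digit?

2

First digit: +2 each step, mod 10, so 9, 1, 3, 5, 7, 9 → 1.
Second digit — +3 each step, mod 10: 4, 7, 0, 3, 6, 9 → 2.
Third digit goes 4, 2, 0, 8, 6, 4 → 2 (−2 each step, mod 10).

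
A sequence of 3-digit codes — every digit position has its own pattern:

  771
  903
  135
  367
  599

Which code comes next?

First digit: +2 each step, mod 10; 7, 9, 1, 3, 5 → 7.
Second digit: 7, 0, 3, 6, 9 → 2 (+3 each step, mod 10).
Third digit goes 1, 3, 5, 7, 9 → 1 (+2 each step, mod 10).
Combining the parts gives 721.

721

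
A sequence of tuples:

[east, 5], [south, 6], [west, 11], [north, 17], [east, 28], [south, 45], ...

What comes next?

[west, 73]

Direction goes east, south, west, north, east, south → west (repeats east → south → west → north).
For the second part, each term is the sum of the two before it: 5, 6, 11, 17, 28, 45 → 73.
Putting it together: [west, 73].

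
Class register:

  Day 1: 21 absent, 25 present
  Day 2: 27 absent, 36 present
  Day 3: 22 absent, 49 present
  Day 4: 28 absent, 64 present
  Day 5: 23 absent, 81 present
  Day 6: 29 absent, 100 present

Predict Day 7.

For the absent, alternating steps +6, −5, +6, −5, …: 21, 27, 22, 28, 23, 29 → 24.
Present — perfect squares: 5², 6², 7², …: 25, 36, 49, 64, 81, 100 → 121.
Combining the parts gives 24 absent, 121 present.

24 absent, 121 present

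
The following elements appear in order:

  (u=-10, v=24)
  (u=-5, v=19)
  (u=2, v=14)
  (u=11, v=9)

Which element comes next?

(u=22, v=4)

U: differences are 5, 7, 9, … (increasing by 2 each time); -10, -5, 2, 11 → 22.
V: 24, 19, 14, 9 → 4 (−5 each step).
Putting it together: (u=22, v=4).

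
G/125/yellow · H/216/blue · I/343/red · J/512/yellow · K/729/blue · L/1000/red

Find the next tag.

M/1331/yellow

Letter goes G, H, I, J, K, L → M (letters move forward 1 place in the alphabet).
Second component goes 125, 216, 343, 512, 729, 1000 → 1331 (perfect cubes: 5³, 6³, 7³, …).
Colour: repeats yellow → blue → red, so yellow, blue, red, yellow, blue, red → yellow.
Combining the parts gives M/1331/yellow.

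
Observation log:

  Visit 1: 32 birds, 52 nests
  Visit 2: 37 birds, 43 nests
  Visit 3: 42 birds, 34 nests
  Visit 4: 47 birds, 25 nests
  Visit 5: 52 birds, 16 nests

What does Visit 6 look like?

57 birds, 7 nests

Birds goes 32, 37, 42, 47, 52 → 57 (+5 each step).
Nests: −9 each step; 52, 43, 34, 25, 16 → 7.
Putting it together: 57 birds, 7 nests.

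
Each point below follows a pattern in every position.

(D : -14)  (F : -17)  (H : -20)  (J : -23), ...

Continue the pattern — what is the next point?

(L : -26)

Letter — letters move forward 2 places in the alphabet: D, F, H, J → L.
For the second value, −3 each step: -14, -17, -20, -23 → -26.
Combining the parts gives (L : -26).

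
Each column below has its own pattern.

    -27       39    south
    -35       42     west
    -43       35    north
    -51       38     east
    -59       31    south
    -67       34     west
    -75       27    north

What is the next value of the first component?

First component — −8 each step: -27, -35, -43, -51, -59, -67, -75 → -83.

-83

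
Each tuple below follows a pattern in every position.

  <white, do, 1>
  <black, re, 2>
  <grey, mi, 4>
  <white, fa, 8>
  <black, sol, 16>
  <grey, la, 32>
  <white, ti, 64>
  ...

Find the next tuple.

Shade — repeats white → black → grey: white, black, grey, white, black, grey, white → black.
Note: do, re, mi, fa, sol, la, ti → do (runs through the solfège scale do→ti).
Third slot: 1, 2, 4, 8, 16, 32, 64 → 128 (×2 each step).
Combining the parts gives <black, do, 128>.

<black, do, 128>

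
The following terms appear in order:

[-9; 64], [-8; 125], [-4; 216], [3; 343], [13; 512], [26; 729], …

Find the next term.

First part — differences are 1, 4, 7, … (increasing by 3 each time): -9, -8, -4, 3, 13, 26 → 42.
Second part — perfect cubes: 4³, 5³, 6³, …: 64, 125, 216, 343, 512, 729 → 1000.
So the next term is [42; 1000].

[42; 1000]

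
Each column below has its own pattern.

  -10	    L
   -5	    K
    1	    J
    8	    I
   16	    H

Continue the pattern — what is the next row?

25  G

First component: differences are 5, 6, 7, … (increasing by 1 each time); -10, -5, 1, 8, 16 → 25.
Letter — letters move back 1 place in the alphabet: L, K, J, I, H → G.
So the next row is 25  G.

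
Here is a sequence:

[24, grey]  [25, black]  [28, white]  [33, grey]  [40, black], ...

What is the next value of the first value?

First value: 24, 25, 28, 33, 40 → 49 (differences are 1, 3, 5, … (increasing by 2 each time)).

49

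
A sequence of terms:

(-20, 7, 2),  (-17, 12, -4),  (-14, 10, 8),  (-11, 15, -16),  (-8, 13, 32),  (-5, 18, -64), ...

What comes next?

First entry: -20, -17, -14, -11, -8, -5 → -2 (+3 each step).
For the second entry, alternating steps +5, −2, +5, −2, …: 7, 12, 10, 15, 13, 18 → 16.
Third entry: ×(-2) each step, so 2, -4, 8, -16, 32, -64 → 128.
Putting it together: (-2, 16, 128).

(-2, 16, 128)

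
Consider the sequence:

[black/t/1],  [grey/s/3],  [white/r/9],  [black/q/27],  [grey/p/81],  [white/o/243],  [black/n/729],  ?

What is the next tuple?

[grey/m/2187]

Shade — repeats black → grey → white: black, grey, white, black, grey, white, black → grey.
Letter goes t, s, r, q, p, o, n → m (letters move back 1 place in the alphabet).
Third value — ×3 each step: 1, 3, 9, 27, 81, 243, 729 → 2187.
Putting it together: [grey/m/2187].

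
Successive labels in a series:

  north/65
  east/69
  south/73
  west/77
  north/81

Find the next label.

east/85

Direction: repeats north → east → south → west; north, east, south, west, north → east.
Second component — +4 each step: 65, 69, 73, 77, 81 → 85.
Putting it together: east/85.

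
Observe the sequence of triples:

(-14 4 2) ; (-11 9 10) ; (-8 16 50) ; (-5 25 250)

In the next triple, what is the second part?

36

For the first part, +3 each step: -14, -11, -8, -5 → -2.
For the second part, perfect squares: 2², 3², 4², …: 4, 9, 16, 25 → 36.
For the third part, ×5 each step: 2, 10, 50, 250 → 1250.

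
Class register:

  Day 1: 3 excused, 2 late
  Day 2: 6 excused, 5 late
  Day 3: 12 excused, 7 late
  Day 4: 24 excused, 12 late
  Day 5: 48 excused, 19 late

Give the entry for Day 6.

96 excused, 31 late

Excused: 3, 6, 12, 24, 48 → 96 (×2 each step).
Late: 2, 5, 7, 12, 19 → 31 (each term is the sum of the two before it).
So the next line is 96 excused, 31 late.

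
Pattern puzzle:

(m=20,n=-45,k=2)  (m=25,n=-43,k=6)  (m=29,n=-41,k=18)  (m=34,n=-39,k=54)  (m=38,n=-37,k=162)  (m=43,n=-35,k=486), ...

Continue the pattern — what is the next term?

M — alternating steps +5, +4, +5, +4, …: 20, 25, 29, 34, 38, 43 → 47.
N: +2 each step; -45, -43, -41, -39, -37, -35 → -33.
K goes 2, 6, 18, 54, 162, 486 → 1458 (×3 each step).
Putting it together: (m=47,n=-33,k=1458).

(m=47,n=-33,k=1458)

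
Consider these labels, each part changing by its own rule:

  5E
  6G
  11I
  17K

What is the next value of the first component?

First component — each term is the sum of the two before it: 5, 6, 11, 17 → 28.

28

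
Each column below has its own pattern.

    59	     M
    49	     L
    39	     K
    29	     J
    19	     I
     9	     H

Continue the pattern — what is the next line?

-1  G

For the first component, −10 each step: 59, 49, 39, 29, 19, 9 → -1.
Letter — letters move back 1 place in the alphabet: M, L, K, J, I, H → G.
So the next line is -1  G.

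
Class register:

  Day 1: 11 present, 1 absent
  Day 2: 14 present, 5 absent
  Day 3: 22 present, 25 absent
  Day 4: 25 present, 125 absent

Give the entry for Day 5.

Present: 11, 14, 22, 25 → 33 (alternating steps +3, +8, +3, +8, …).
Absent goes 1, 5, 25, 125 → 625 (×5 each step).
So the next line is 33 present, 625 absent.

33 present, 625 absent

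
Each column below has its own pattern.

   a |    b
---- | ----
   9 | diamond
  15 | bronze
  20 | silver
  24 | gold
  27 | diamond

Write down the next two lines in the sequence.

29  bronze; 30  silver

Column a: differences are 6, 5, 4, … (decreasing by 1 each time), so 9, 15, 20, 24, 27 → 29 → 30.
Column b goes diamond, bronze, silver, gold, diamond → bronze → silver (repeats diamond → bronze → silver → gold).
So the next two lines are 29  bronze and 30  silver.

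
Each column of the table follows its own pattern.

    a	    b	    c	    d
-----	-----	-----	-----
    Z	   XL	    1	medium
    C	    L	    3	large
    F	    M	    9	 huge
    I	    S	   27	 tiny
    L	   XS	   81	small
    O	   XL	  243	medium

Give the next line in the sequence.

R  L  729  large

Column a: Z, C, F, I, L, O → R (letters move forward 3 places in the alphabet, wrapping Z→A).
Column b: repeats XL → L → M → S → XS; XL, L, M, S, XS, XL → L.
Column c goes 1, 3, 9, 27, 81, 243 → 729 (×3 each step).
For the column d, repeats medium → large → huge → tiny → small: medium, large, huge, tiny, small, medium → large.
Putting it together: R  L  729  large.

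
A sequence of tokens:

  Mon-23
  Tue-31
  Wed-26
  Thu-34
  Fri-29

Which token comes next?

Sat-37

Day: Mon, Tue, Wed, Thu, Fri → Sat (runs through the weekdays Mon→Sun).
Second component: 23, 31, 26, 34, 29 → 37 (alternating steps +8, −5, +8, −5, …).
Putting it together: Sat-37.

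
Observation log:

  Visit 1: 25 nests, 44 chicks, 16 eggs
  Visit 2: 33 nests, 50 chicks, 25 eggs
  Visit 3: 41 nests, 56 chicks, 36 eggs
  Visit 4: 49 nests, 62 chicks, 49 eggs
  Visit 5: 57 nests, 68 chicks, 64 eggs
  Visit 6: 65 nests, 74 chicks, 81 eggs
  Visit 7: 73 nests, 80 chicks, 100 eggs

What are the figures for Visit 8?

81 nests, 86 chicks, 121 eggs

Nests: +8 each step; 25, 33, 41, 49, 57, 65, 73 → 81.
Chicks — +6 each step: 44, 50, 56, 62, 68, 74, 80 → 86.
For the eggs, perfect squares: 4², 5², 6², …: 16, 25, 36, 49, 64, 81, 100 → 121.
Putting it together: 81 nests, 86 chicks, 121 eggs.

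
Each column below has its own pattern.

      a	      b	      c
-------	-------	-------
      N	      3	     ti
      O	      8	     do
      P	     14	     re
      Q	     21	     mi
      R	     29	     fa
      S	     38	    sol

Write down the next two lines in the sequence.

For the column a, letters move forward 1 place in the alphabet: N, O, P, Q, R, S → T → U.
For the column b, differences are 5, 6, 7, … (increasing by 1 each time): 3, 8, 14, 21, 29, 38 → 48 → 59.
For the column c, runs through the solfège scale do→ti: ti, do, re, mi, fa, sol → la → ti.
So the next two lines are T  48  la and U  59  ti.

T  48  la; U  59  ti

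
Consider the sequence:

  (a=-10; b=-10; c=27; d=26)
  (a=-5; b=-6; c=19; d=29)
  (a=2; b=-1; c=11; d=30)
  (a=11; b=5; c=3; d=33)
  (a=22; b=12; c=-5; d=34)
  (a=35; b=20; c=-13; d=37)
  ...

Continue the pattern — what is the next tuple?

A: differences are 5, 7, 9, … (increasing by 2 each time), so -10, -5, 2, 11, 22, 35 → 50.
B: differences are 4, 5, 6, … (increasing by 1 each time), so -10, -6, -1, 5, 12, 20 → 29.
C — −8 each step: 27, 19, 11, 3, -5, -13 → -21.
D — alternating steps +3, +1, +3, +1, …: 26, 29, 30, 33, 34, 37 → 38.
Combining the parts gives (a=50; b=29; c=-21; d=38).

(a=50; b=29; c=-21; d=38)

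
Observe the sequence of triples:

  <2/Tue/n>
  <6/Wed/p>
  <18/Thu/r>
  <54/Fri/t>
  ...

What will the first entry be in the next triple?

For the first entry, ×3 each step: 2, 6, 18, 54 → 162.
Day: Tue, Wed, Thu, Fri → Sat (runs through the weekdays Mon→Sun).
Letter: letters move forward 2 places in the alphabet; n, p, r, t → v.

162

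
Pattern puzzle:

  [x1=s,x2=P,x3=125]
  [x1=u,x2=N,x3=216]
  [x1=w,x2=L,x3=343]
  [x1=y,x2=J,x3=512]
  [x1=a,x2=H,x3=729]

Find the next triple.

X1: letters move forward 2 places in the alphabet, wrapping Z→A; s, u, w, y, a → c.
X2: letters move back 2 places in the alphabet; P, N, L, J, H → F.
X3 goes 125, 216, 343, 512, 729 → 1000 (perfect cubes: 5³, 6³, 7³, …).
Combining the parts gives [x1=c,x2=F,x3=1000].

[x1=c,x2=F,x3=1000]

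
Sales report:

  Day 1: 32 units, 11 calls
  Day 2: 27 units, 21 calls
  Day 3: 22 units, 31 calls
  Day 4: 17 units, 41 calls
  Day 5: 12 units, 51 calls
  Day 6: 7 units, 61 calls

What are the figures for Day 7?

Units: −5 each step; 32, 27, 22, 17, 12, 7 → 2.
Calls: +10 each step; 11, 21, 31, 41, 51, 61 → 71.
So the next row is 2 units, 71 calls.

2 units, 71 calls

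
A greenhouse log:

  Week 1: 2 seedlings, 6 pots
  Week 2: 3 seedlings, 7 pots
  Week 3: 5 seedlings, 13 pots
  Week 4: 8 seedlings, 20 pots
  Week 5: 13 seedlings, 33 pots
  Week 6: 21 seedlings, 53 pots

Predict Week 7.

Seedlings goes 2, 3, 5, 8, 13, 21 → 34 (each term is the sum of the two before it).
Pots: each term is the sum of the two before it, so 6, 7, 13, 20, 33, 53 → 86.
Putting it together: 34 seedlings, 86 pots.

34 seedlings, 86 pots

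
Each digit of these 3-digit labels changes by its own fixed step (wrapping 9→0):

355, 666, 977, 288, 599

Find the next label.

First digit: +3 each step, mod 10; 3, 6, 9, 2, 5 → 8.
Second digit: 5, 6, 7, 8, 9 → 0 (+1 each step, mod 10).
Third digit goes 5, 6, 7, 8, 9 → 0 (+1 each step, mod 10).
Combining the parts gives 800.

800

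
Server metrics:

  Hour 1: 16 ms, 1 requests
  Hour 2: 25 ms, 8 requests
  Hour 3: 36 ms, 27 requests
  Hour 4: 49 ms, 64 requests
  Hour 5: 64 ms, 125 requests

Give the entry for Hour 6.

81 ms, 216 requests

Ms — perfect squares: 4², 5², 6², …: 16, 25, 36, 49, 64 → 81.
Requests — perfect cubes: 1³, 2³, 3³, …: 1, 8, 27, 64, 125 → 216.
So the next row is 81 ms, 216 requests.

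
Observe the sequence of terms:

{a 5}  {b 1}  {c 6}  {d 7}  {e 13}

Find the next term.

Letter goes a, b, c, d, e → f (letters move forward 1 place in the alphabet).
Second entry: each term is the sum of the two before it; 5, 1, 6, 7, 13 → 20.
Combining the parts gives {f 20}.

{f 20}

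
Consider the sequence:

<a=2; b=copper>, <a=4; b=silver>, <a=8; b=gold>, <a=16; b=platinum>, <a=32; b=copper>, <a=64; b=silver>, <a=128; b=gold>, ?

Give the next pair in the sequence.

<a=256; b=platinum>

A: ×2 each step; 2, 4, 8, 16, 32, 64, 128 → 256.
B: repeats copper → silver → gold → platinum, so copper, silver, gold, platinum, copper, silver, gold → platinum.
Putting it together: <a=256; b=platinum>.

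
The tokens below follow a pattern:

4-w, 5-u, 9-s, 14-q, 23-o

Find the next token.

First component goes 4, 5, 9, 14, 23 → 37 (each term is the sum of the two before it).
Letter — letters move back 2 places in the alphabet: w, u, s, q, o → m.
Combining the parts gives 37-m.

37-m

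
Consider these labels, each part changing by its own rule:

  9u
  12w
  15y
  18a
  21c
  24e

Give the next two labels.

27g, 30i

First component — +3 each step: 9, 12, 15, 18, 21, 24 → 27 → 30.
For the letter, letters move forward 2 places in the alphabet, wrapping Z→A: u, w, y, a, c, e → g → i.
So the next two labels are 27g and 30i.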